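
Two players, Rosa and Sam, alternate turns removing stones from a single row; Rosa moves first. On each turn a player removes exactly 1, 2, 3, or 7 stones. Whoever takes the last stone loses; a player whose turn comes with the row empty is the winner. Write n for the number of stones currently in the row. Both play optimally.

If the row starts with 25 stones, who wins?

Sam wins.

Positions with no move are W. A position that does have a move is losing for the player to move precisely when every available move leads to a winning position for the opponent. Fill in the labels:
n=0: no move; the opponent has just taken the last stone and therefore loses → W
n=1: only reaches 0(W), which is W → L
n=2: reaches L-position 1 → W
n=3: reaches L-position 1 → W
n=4: reaches L-position 1 → W
n=5: only reaches 4(W), 3(W), 2(W), all W → L
n=6: reaches L-position 5 → W
n=7: reaches L-position 5 → W
n=8: reaches L-position 5 → W
n=9: only reaches 8(W), 7(W), 6(W), 2(W), all W → L
n=10: reaches L-position 9 → W
n=11: reaches L-position 9 → W
n=12: reaches L-position 9 → W
n=13: only reaches 12(W), 11(W), 10(W), 6(W), all W → L
n=14: reaches L-position 13 → W
n=15: reaches L-position 13 → W
n=16: reaches L-position 13 → W
n=17: only reaches 16(W), 15(W), 14(W), 10(W), all W → L
n=18: reaches L-position 17 → W
n=19: reaches L-position 17 → W
n=20: reaches L-position 17 → W
n=21: only reaches 20(W), 19(W), 18(W), 14(W), all W → L
n=22: reaches L-position 21 → W
n=23: reaches L-position 21 → W
n=24: reaches L-position 21 → W
n=25: only reaches 24(W), 23(W), 22(W), 18(W), all W → L
Every move from 25 reaches a W position, so the mover loses.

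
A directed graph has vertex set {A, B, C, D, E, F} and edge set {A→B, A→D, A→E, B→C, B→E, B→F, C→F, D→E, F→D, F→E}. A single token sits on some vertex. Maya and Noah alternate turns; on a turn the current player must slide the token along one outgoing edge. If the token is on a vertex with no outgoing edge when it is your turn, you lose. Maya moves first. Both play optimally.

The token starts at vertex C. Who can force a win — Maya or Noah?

Use the standard recursion: the mover loses at a terminal position; elsewhere, the mover wins exactly when some move hands the opponent an L position.
Every edge goes from a vertex to one that appears earlier in the order E, D, F, C, B, A, so processing vertices in that order labels each vertex after all of its successors.
E: no outgoing edge → L
D: W (go to E, an L position)
F: W (go to E, an L position)
C: L (sole option F(W) is W)
B: W (go to C, an L position)
A: W (go to E, an L position)
The starting position C is L: whatever Maya does, the opponent receives a W position.

Noah wins.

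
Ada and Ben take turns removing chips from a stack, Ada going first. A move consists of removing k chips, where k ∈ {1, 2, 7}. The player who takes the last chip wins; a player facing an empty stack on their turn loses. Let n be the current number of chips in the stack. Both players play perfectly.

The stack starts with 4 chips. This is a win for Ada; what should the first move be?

Compute win/loss labels from the base case upward. A position with no move is L. Any other position is W if it can reach an L in one move, else L.
n=0: no move → L
n=1: can move to 0, which is L ⇒ W
n=2: can move to 0, which is L ⇒ W
n=3: moves to 2(W), 1(W); every one is W ⇒ L
n=4: can move to 3, which is L ⇒ W
From 4, the L positions reachable in one move are: 3.

Remove 1, leaving 3.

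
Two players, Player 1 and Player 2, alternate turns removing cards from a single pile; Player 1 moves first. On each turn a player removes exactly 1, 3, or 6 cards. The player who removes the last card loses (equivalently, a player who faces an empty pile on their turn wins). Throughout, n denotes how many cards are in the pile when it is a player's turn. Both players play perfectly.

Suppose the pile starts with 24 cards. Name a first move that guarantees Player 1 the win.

Compute win/loss labels from the base case upward. A position with no move is W. Any other position is W if it can reach an L in one move, else L.
n=0: no move; the opponent has just taken the last card and therefore loses → W
n=1: →0(W) only, which is W, so L
n=2: →1(L), so W
n=3: →2(W), 0(W) — all W, so L
n=4: →3(L), so W
n=5: →4(W), 2(W) — all W, so L
n=6: →5(L), so W
n=7: →1(L), so W
n=8: →5(L), so W
n=9: →3(L), so W
n=10: →9(W), 7(W), 4(W) — all W, so L
n=11: →10(L), so W
n=12: →11(W), 9(W), 6(W) — all W, so L
n=13: →12(L), so W
n=14: →13(W), 11(W), 8(W) — all W, so L
n=15: →14(L), so W
n=16: →10(L), so W
n=17: →14(L), so W
n=18: →12(L), so W
n=19: →18(W), 16(W), 13(W) — all W, so L
n=20: →19(L), so W
n=21: →20(W), 18(W), 15(W) — all W, so L
n=22: →21(L), so W
n=23: →22(W), 20(W), 17(W) — all W, so L
n=24: →23(L), so W
From 24, the L positions reachable in one move are: 23, 21. Any move reaching one of these is winning.

Remove 1, leaving 23.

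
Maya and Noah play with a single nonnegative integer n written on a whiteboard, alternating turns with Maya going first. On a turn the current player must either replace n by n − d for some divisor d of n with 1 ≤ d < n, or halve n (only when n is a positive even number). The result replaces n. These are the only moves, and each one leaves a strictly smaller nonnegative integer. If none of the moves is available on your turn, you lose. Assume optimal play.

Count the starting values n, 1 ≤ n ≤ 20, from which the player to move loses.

Use the standard recursion: the mover loses at a terminal position; elsewhere, the mover wins exactly when some move hands the opponent an L position.
n=0: no move → L
n=1: no move → L
n=2: W (go to 1, an L position)
n=3: L (sole option 2(W) is W)
n=4: W (go to 3, an L position)
n=5: L (sole option 4(W) is W)
n=6: W (go to 3, an L position)
n=7: L (sole option 6(W) is W)
n=8: W (go to 7, an L position)
n=9: L (options 6(W), 8(W) are all W)
n=10: W (go to 5, an L position)
n=11: L (sole option 10(W) is W)
n=12: W (go to 9, an L position)
n=13: L (sole option 12(W) is W)
n=14: W (go to 7, an L position)
n=15: L (options 10(W), 12(W), 14(W) are all W)
n=16: W (go to 15, an L position)
n=17: L (sole option 16(W) is W)
n=18: W (go to 9, an L position)
n=19: L (sole option 18(W) is W)
n=20: W (go to 15, an L position)
L entries with 1 ≤ n ≤ 20 (n=0 is outside the asked range and is not counted): n = 1, 3, 5, 7, 9, 11, 13, 15, 17, 19; that makes 10.

10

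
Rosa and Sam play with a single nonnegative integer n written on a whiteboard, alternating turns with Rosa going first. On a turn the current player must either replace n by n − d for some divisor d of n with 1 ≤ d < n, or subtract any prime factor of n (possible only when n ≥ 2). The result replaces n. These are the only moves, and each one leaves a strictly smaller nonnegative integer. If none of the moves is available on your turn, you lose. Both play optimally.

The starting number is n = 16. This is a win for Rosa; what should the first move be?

Work bottom-up. With no move the player to move loses. Otherwise the position is W if at least one move leads to an L position for the opponent, and L if every move leads to a W.
n=0: no move → L
n=1: no move → L
n=2: can move to 0, which is L ⇒ W
n=3: can move to 0, which is L ⇒ W
n=4: moves to 2(W), 3(W); every one is W ⇒ L
n=5: can move to 0, which is L ⇒ W
n=6: can move to 4, which is L ⇒ W
n=7: can move to 0, which is L ⇒ W
n=8: can move to 4, which is L ⇒ W
n=9: moves to 6(W), 8(W); every one is W ⇒ L
n=10: can move to 9, which is L ⇒ W
n=11: can move to 0, which is L ⇒ W
n=12: can move to 9, which is L ⇒ W
n=13: can move to 0, which is L ⇒ W
n=14: moves to 7(W), 12(W), 13(W); every one is W ⇒ L
n=15: can move to 14, which is L ⇒ W
n=16: can move to 14, which is L ⇒ W
From 16, the L positions reachable in one move are: 14.

Move to 14.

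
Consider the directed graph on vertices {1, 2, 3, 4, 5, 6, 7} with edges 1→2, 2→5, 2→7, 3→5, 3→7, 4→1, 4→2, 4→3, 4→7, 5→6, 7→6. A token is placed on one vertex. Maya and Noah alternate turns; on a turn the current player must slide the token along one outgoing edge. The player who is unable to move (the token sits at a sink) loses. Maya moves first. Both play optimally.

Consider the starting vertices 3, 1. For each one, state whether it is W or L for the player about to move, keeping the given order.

3: L, 1: W

Classify positions by backward induction: terminal positions (no move available) are L. From any other position, the mover wins iff some move reaches an L.
Every edge goes from a vertex to one that appears earlier in the order 6, 7, 5, 3, 2, 1, 4, so processing vertices in that order labels each vertex after all of its successors.
6: no outgoing edge → L
7: →6(L), so W
5: →6(L), so W
3: →5(W), 7(W) — all W, so L
2: →5(W), 7(W) — all W, so L
1: →2(L), so W
4: →2(L), so W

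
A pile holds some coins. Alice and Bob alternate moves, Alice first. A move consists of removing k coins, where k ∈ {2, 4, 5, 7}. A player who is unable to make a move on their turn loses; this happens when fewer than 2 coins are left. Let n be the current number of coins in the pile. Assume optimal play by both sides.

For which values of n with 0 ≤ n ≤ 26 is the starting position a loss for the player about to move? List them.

0, 1, 9, 10, 18, 19

Classify positions by backward induction: terminal positions (no move available) are L. From any other position, the mover wins iff some move reaches an L.
n=0: no move → L
n=1: no move → L
n=2: can move to 0, which is L ⇒ W
n=3: can move to 1, which is L ⇒ W
n=4: can move to 0, which is L ⇒ W
n=5: can move to 1, which is L ⇒ W
n=6: can move to 1, which is L ⇒ W
n=7: can move to 0, which is L ⇒ W
n=8: can move to 1, which is L ⇒ W
n=9: moves to 7(W), 5(W), 4(W), 2(W); every one is W ⇒ L
n=10: moves to 8(W), 6(W), 5(W), 3(W); every one is W ⇒ L
n=11: can move to 9, which is L ⇒ W
n=12: can move to 10, which is L ⇒ W
n=13: can move to 9, which is L ⇒ W
n=14: can move to 10, which is L ⇒ W
n=15: can move to 10, which is L ⇒ W
n=16: can move to 9, which is L ⇒ W
n=17: can move to 10, which is L ⇒ W
n=18: moves to 16(W), 14(W), 13(W), 11(W); every one is W ⇒ L
n=19: moves to 17(W), 15(W), 14(W), 12(W); every one is W ⇒ L
n=20: can move to 18, which is L ⇒ W
n=21: can move to 19, which is L ⇒ W
n=22: can move to 18, which is L ⇒ W
n=23: can move to 19, which is L ⇒ W
n=24: can move to 19, which is L ⇒ W
n=25: can move to 18, which is L ⇒ W
n=26: can move to 19, which is L ⇒ W
Reading off the rows marked L gives the requested list; there are 6 such values of n.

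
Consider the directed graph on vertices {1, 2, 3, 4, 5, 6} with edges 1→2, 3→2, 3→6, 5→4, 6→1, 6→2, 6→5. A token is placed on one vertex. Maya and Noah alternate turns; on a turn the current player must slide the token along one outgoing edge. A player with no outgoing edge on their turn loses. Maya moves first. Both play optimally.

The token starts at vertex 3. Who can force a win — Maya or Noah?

Classify positions by backward induction: terminal positions (no move available) are L. From any other position, the mover wins iff some move reaches an L.
Every edge goes from a vertex to one that appears earlier in the order 2, 4, 5, 1, 6, 3, so processing vertices in that order labels each vertex after all of its successors.
2: no outgoing edge → L
4: no outgoing edge → L
5: →4(L), so W
1: →2(L), so W
6: →2(L), so W
3: →2(L), so W
From 3 Maya can move to 2, reaching an L position.

Maya wins.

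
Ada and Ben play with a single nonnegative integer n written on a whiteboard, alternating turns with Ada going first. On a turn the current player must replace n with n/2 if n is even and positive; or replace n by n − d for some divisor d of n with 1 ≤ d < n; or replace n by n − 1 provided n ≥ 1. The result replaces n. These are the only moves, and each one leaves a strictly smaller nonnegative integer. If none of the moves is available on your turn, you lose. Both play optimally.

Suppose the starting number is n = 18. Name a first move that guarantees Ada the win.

Positions with no move are L. A position that does have a move is losing for the player to move precisely when every available move leads to a winning position for the opponent. Fill in the labels:
n=0: no move → L
n=1: reaches L-position 0 → W
n=2: only reaches 1(W), which is W → L
n=3: reaches L-position 2 → W
n=4: reaches L-position 2 → W
n=5: only reaches 4(W), which is W → L
n=6: reaches L-position 5 → W
n=7: only reaches 6(W), which is W → L
n=8: reaches L-position 7 → W
n=9: only reaches 6(W), 8(W), all W → L
n=10: reaches L-position 5 → W
n=11: only reaches 10(W), which is W → L
n=12: reaches L-position 9 → W
n=13: only reaches 12(W), which is W → L
n=14: reaches L-position 7 → W
n=15: only reaches 10(W), 12(W), 14(W), all W → L
n=16: reaches L-position 15 → W
n=17: only reaches 16(W), which is W → L
n=18: reaches L-position 9 → W
From 18, the L positions reachable in one move are: 9, 15, 17. Any move reaching one of these is winning.

Move to 9.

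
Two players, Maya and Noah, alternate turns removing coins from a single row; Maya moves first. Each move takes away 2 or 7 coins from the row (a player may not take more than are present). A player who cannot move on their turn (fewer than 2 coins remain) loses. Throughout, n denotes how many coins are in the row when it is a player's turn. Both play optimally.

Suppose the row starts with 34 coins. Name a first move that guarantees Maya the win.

Remove 2, leaving 32.

Compute win/loss labels from the base case upward. A position with no move is L. Any other position is W if it can reach an L in one move, else L.
n=0: no move → L
n=1: no move → L
n=2: W (go to 0, an L position)
n=3: W (go to 1, an L position)
n=4: L (sole option 2(W) is W)
n=5: L (sole option 3(W) is W)
n=6: W (go to 4, an L position)
n=7: W (go to 5, an L position)
n=8: W (go to 1, an L position)
n=9: L (options 7(W), 2(W) are all W)
n=10: L (options 8(W), 3(W) are all W)
n=11: W (go to 9, an L position)
n=12: W (go to 10, an L position)
n=13: L (options 11(W), 6(W) are all W)
n=14: L (options 12(W), 7(W) are all W)
n=15: W (go to 13, an L position)
n=16: W (go to 14, an L position)
n=17: W (go to 10, an L position)
n=18: L (options 16(W), 11(W) are all W)
n=19: L (options 17(W), 12(W) are all W)
n=20: W (go to 18, an L position)
n=21: W (go to 19, an L position)
n=22: L (options 20(W), 15(W) are all W)
n=23: L (options 21(W), 16(W) are all W)
n=24: W (go to 22, an L position)
n=25: W (go to 23, an L position)
n=26: W (go to 19, an L position)
n=27: L (options 25(W), 20(W) are all W)
n=28: L (options 26(W), 21(W) are all W)
n=29: W (go to 27, an L position)
n=30: W (go to 28, an L position)
n=31: L (options 29(W), 24(W) are all W)
n=32: L (options 30(W), 25(W) are all W)
n=33: W (go to 31, an L position)
n=34: W (go to 32, an L position)
From 34, the L positions reachable in one move are: 32, 27. Any move reaching one of these is winning.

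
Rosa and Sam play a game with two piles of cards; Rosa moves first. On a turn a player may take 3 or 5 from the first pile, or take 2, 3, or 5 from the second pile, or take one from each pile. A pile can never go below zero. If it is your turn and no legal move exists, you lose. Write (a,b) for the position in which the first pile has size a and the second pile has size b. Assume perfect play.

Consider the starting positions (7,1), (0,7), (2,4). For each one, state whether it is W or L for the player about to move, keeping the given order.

Classify positions by backward induction: terminal positions (no move available) are L. From any other position, the mover wins iff some move reaches an L.
No move ever increases a pile, so every position that can arise here has a ≤ 7 and b ≤ 7; it is enough to label the cells with 0 ≤ a ≤ 7 and 0 ≤ b ≤ 7.
Every move lowers a or b (never raises either), so fill the grid row by row in increasing a, and left to right within a row: each cell's successors are then already labelled.
      b=0  b=1  b=2  b=3  b=4  b=5  b=6  b=7
a=0:    L    L    W    W    W    W    W    L
a=1:    L    W    W    W    L    W    W    W
a=2:    L    W    W    W    L    W    W    W
a=3:    W    W    L    L    W    W    W    W
a=4:    W    L    L    W    W    W    W    W
a=5:    W    W    W    W    W    L    L    W
a=6:    W    L    W    W    W    L    W    W
a=7:    W    W    W    L    W    W    W    L
Cells with no legal move (terminal, hence L): (0,0), (0,1), (1,0), (2,0).
The remaining L cells, each justified by listing all of its moves:
(0,7): L (options (0,5)(W), (0,4)(W), (0,2)(W) are all W)
(1,4): L (options (1,2)(W), (1,1)(W), (0,3)(W) are all W)
(2,4): L (options (2,2)(W), (2,1)(W), (1,3)(W) are all W)
(3,2): L (options (0,2)(W), (3,0)(W), (2,1)(W) are all W)
(3,3): L (options (0,3)(W), (3,1)(W), (3,0)(W), (2,2)(W) are all W)
(4,1): L (options (1,1)(W), (3,0)(W) are all W)
(4,2): L (options (1,2)(W), (4,0)(W), (3,1)(W) are all W)
(5,5): L (options (2,5)(W), (0,5)(W), (5,3)(W), (5,2)(W), (5,0)(W), (4,4)(W) are all W)
(5,6): L (options (2,6)(W), (0,6)(W), (5,4)(W), (5,3)(W), (5,1)(W), (4,5)(W) are all W)
(6,1): L (options (3,1)(W), (1,1)(W), (5,0)(W) are all W)
(6,5): L (options (3,5)(W), (1,5)(W), (6,3)(W), (6,2)(W), (6,0)(W), (5,4)(W) are all W)
(7,3): L (options (4,3)(W), (2,3)(W), (7,1)(W), (7,0)(W), (6,2)(W) are all W)
(7,7): L (options (4,7)(W), (2,7)(W), (7,5)(W), (7,4)(W), (7,2)(W), (6,6)(W) are all W)
Every other cell has at least one move into one of the L cells above, so it is W.
(7,1): the move to (4,1) reaches an L cell, so W
(0,7): one of the L cells justified above, so L
(2,4): one of the L cells justified above, so L

(7,1): W, (0,7): L, (2,4): L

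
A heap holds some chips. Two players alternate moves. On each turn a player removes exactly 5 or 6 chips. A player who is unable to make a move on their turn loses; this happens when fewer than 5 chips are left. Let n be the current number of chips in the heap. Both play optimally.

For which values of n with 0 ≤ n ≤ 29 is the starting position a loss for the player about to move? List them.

0, 1, 2, 3, 4, 11, 12, 13, 14, 15, 22, 23, 24, 25, 26

Use the standard recursion: the mover loses at a terminal position; elsewhere, the mover wins exactly when some move hands the opponent an L position.
n=0: no move → L
n=1: no move → L
n=2: no move → L
n=3: no move → L
n=4: no move → L
n=5: →0(L), so W
n=6: →1(L), so W
n=7: →2(L), so W
n=8: →3(L), so W
n=9: →4(L), so W
n=10: →4(L), so W
n=11: →6(W), 5(W) — all W, so L
n=12: →7(W), 6(W) — all W, so L
n=13: →8(W), 7(W) — all W, so L
n=14: →9(W), 8(W) — all W, so L
n=15: →10(W), 9(W) — all W, so L
n=16: →11(L), so W
n=17: →12(L), so W
n=18: →13(L), so W
n=19: →14(L), so W
n=20: →15(L), so W
n=21: →15(L), so W
n=22: →17(W), 16(W) — all W, so L
n=23: →18(W), 17(W) — all W, so L
n=24: →19(W), 18(W) — all W, so L
n=25: →20(W), 19(W) — all W, so L
n=26: →21(W), 20(W) — all W, so L
n=27: →22(L), so W
n=28: →23(L), so W
n=29: →24(L), so W
Reading off the rows marked L gives the requested list; there are 15 such values of n.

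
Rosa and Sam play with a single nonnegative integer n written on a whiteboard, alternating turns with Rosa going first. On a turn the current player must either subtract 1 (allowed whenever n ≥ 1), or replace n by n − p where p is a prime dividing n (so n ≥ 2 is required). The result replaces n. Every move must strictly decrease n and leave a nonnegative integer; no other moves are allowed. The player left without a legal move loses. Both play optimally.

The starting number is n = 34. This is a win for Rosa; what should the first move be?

Move to 32.

Work bottom-up. With no move the player to move loses. Otherwise the position is W if at least one move leads to an L position for the opponent, and L if every move leads to a W.
n=0: no move → L
n=1: reaches L-position 0 → W
n=2: reaches L-position 0 → W
n=3: reaches L-position 0 → W
n=4: only reaches 2(W), 3(W), all W → L
n=5: reaches L-position 0 → W
n=6: reaches L-position 4 → W
n=7: reaches L-position 0 → W
n=8: only reaches 6(W), 7(W), all W → L
n=9: reaches L-position 8 → W
n=10: reaches L-position 8 → W
n=11: reaches L-position 0 → W
n=12: only reaches 9(W), 10(W), 11(W), all W → L
n=13: reaches L-position 0 → W
n=14: reaches L-position 12 → W
n=15: reaches L-position 12 → W
n=16: only reaches 14(W), 15(W), all W → L
n=17: reaches L-position 0 → W
n=18: reaches L-position 16 → W
n=19: reaches L-position 0 → W
n=20: only reaches 15(W), 18(W), 19(W), all W → L
n=21: reaches L-position 20 → W
n=22: reaches L-position 20 → W
n=23: reaches L-position 0 → W
n=24: only reaches 21(W), 22(W), 23(W), all W → L
n=25: reaches L-position 20 → W
n=26: reaches L-position 24 → W
n=27: reaches L-position 24 → W
n=28: only reaches 21(W), 26(W), 27(W), all W → L
n=29: reaches L-position 0 → W
n=30: reaches L-position 28 → W
n=31: reaches L-position 0 → W
n=32: only reaches 30(W), 31(W), all W → L
n=33: reaches L-position 32 → W
n=34: reaches L-position 32 → W
From 34, the L positions reachable in one move are: 32.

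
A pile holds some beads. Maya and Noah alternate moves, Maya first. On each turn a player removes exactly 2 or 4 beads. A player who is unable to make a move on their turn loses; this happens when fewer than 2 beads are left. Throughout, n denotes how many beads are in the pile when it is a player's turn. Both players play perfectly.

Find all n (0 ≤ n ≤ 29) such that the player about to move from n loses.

0, 1, 6, 7, 12, 13, 18, 19, 24, 25

Classify positions by backward induction: terminal positions (no move available) are L. From any other position, the mover wins iff some move reaches an L.
n=0: no move → L
n=1: no move → L
n=2: W (go to 0, an L position)
n=3: W (go to 1, an L position)
n=4: W (go to 0, an L position)
n=5: W (go to 1, an L position)
n=6: L (options 4(W), 2(W) are all W)
n=7: L (options 5(W), 3(W) are all W)
n=8: W (go to 6, an L position)
n=9: W (go to 7, an L position)
n=10: W (go to 6, an L position)
n=11: W (go to 7, an L position)
n=12: L (options 10(W), 8(W) are all W)
n=13: L (options 11(W), 9(W) are all W)
n=14: W (go to 12, an L position)
n=15: W (go to 13, an L position)
n=16: W (go to 12, an L position)
n=17: W (go to 13, an L position)
n=18: L (options 16(W), 14(W) are all W)
n=19: L (options 17(W), 15(W) are all W)
n=20: W (go to 18, an L position)
n=21: W (go to 19, an L position)
n=22: W (go to 18, an L position)
n=23: W (go to 19, an L position)
n=24: L (options 22(W), 20(W) are all W)
n=25: L (options 23(W), 21(W) are all W)
n=26: W (go to 24, an L position)
n=27: W (go to 25, an L position)
n=28: W (go to 24, an L position)
n=29: W (go to 25, an L position)
The losing starting values of n are exactly the entries labelled L in this table (10 of them).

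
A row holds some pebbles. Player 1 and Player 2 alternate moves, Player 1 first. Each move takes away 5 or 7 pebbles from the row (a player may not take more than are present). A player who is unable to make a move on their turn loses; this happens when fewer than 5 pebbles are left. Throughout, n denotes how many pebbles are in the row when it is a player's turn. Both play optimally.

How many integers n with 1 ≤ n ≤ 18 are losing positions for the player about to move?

Label each position W (a win for the player to move) or L (a loss). A position with no legal move is L; any other position is W exactly when some move reaches an L, and L when every move reaches a W.
n=0: no move → L
n=1: no move → L
n=2: no move → L
n=3: no move → L
n=4: no move → L
n=5: →0(L), so W
n=6: →1(L), so W
n=7: →2(L), so W
n=8: →3(L), so W
n=9: →4(L), so W
n=10: →3(L), so W
n=11: →4(L), so W
n=12: →7(W), 5(W) — all W, so L
n=13: →8(W), 6(W) — all W, so L
n=14: →9(W), 7(W) — all W, so L
n=15: →10(W), 8(W) — all W, so L
n=16: →11(W), 9(W) — all W, so L
n=17: →12(L), so W
n=18: →13(L), so W
L entries with 1 ≤ n ≤ 18 (n=0 is outside the asked range and is not counted): n = 1, 2, 3, 4, 12, 13, 14, 15, 16; that makes 9.

9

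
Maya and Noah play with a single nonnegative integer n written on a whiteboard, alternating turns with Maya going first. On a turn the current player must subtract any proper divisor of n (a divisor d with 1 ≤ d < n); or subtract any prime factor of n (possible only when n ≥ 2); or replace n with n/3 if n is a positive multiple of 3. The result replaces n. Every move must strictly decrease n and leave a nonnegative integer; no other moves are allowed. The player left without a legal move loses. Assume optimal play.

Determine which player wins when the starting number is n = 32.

Noah wins.

Work bottom-up. With no move the player to move loses. Otherwise the position is W if at least one move leads to an L position for the opponent, and L if every move leads to a W.
n=0: no move → L
n=1: no move → L
n=2: reaches L-position 0 → W
n=3: reaches L-position 0 → W
n=4: only reaches 2(W), 3(W), all W → L
n=5: reaches L-position 0 → W
n=6: reaches L-position 4 → W
n=7: reaches L-position 0 → W
n=8: reaches L-position 4 → W
n=9: only reaches 3(W), 6(W), 8(W), all W → L
n=10: reaches L-position 9 → W
n=11: reaches L-position 0 → W
n=12: reaches L-position 4 → W
n=13: reaches L-position 0 → W
n=14: only reaches 7(W), 12(W), 13(W), all W → L
n=15: reaches L-position 14 → W
n=16: reaches L-position 14 → W
n=17: reaches L-position 0 → W
n=18: reaches L-position 9 → W
n=19: reaches L-position 0 → W
n=20: only reaches 10(W), 15(W), 16(W), 18(W), 19(W), all W → L
n=21: reaches L-position 14 → W
n=22: reaches L-position 20 → W
n=23: reaches L-position 0 → W
n=24: reaches L-position 20 → W
n=25: reaches L-position 20 → W
n=26: only reaches 13(W), 24(W), 25(W), all W → L
n=27: reaches L-position 9 → W
n=28: reaches L-position 14 → W
n=29: reaches L-position 0 → W
n=30: reaches L-position 20 → W
n=31: reaches L-position 0 → W
n=32: only reaches 16(W), 24(W), 28(W), 30(W), 31(W), all W → L
Every move from 32 reaches a W position, so the mover loses.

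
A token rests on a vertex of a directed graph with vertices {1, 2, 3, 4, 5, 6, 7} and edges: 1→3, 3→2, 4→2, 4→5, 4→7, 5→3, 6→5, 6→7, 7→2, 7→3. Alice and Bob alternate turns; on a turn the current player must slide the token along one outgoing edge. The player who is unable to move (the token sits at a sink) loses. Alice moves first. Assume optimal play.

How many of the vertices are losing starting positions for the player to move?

3

Compute win/loss labels from the base case upward. A position with no move is L. Any other position is W if it can reach an L in one move, else L.
Every edge goes from a vertex to one that appears earlier in the order 2, 3, 7, 1, 5, 4, 6, so processing vertices in that order labels each vertex after all of its successors.
2: no outgoing edge → L
3: can move to 2, which is L ⇒ W
7: can move to 2, which is L ⇒ W
1: the only move is to 3(W), a W ⇒ L
5: the only move is to 3(W), a W ⇒ L
4: can move to 5, which is L ⇒ W
6: can move to 5, which is L ⇒ W
The L vertices are 1, 2, 5; that is 3 in all.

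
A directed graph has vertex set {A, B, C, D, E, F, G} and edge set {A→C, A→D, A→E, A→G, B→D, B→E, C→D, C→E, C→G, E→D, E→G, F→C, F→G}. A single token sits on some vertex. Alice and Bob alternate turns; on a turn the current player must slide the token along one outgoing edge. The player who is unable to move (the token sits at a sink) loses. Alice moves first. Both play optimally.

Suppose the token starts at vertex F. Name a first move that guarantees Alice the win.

Use the standard recursion: the mover loses at a terminal position; elsewhere, the mover wins exactly when some move hands the opponent an L position.
Every edge goes from a vertex to one that appears earlier in the order D, G, E, C, A, B, F, so processing vertices in that order labels each vertex after all of its successors.
D: no outgoing edge → L
G: no outgoing edge → L
E: →G(L), so W
C: →G(L), so W
A: →G(L), so W
B: →D(L), so W
F: →G(L), so W
From F, the L positions reachable in one move are: G.

Move to G.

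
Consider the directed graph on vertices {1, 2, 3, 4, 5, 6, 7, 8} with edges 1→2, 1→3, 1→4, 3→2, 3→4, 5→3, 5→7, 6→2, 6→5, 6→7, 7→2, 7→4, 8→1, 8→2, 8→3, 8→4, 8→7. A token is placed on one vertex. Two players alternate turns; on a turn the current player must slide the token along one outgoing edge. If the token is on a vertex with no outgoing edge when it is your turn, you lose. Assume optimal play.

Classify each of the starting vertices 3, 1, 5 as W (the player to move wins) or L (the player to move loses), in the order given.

3: W, 1: W, 5: L

Use the standard recursion: the mover loses at a terminal position; elsewhere, the mover wins exactly when some move hands the opponent an L position.
Every edge goes from a vertex to one that appears earlier in the order 4, 2, 3, 1, 7, 8, 5, 6, so processing vertices in that order labels each vertex after all of its successors.
4: no outgoing edge → L
2: no outgoing edge → L
3: →2(L), so W
1: →2(L), so W
7: →2(L), so W
8: →2(L), so W
5: →7(W), 3(W) — all W, so L
6: →5(L), so W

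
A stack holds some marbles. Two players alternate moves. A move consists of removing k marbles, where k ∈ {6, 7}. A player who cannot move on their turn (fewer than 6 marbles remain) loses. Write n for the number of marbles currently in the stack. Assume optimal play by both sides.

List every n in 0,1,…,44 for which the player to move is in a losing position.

Classify positions by backward induction: terminal positions (no move available) are L. From any other position, the mover wins iff some move reaches an L.
n=0: no move → L
n=1: no move → L
n=2: no move → L
n=3: no move → L
n=4: no move → L
n=5: no move → L
n=6: can move to 0, which is L ⇒ W
n=7: can move to 1, which is L ⇒ W
n=8: can move to 2, which is L ⇒ W
n=9: can move to 3, which is L ⇒ W
n=10: can move to 4, which is L ⇒ W
n=11: can move to 5, which is L ⇒ W
n=12: can move to 5, which is L ⇒ W
n=13: moves to 7(W), 6(W); every one is W ⇒ L
n=14: moves to 8(W), 7(W); every one is W ⇒ L
n=15: moves to 9(W), 8(W); every one is W ⇒ L
n=16: moves to 10(W), 9(W); every one is W ⇒ L
n=17: moves to 11(W), 10(W); every one is W ⇒ L
n=18: moves to 12(W), 11(W); every one is W ⇒ L
n=19: can move to 13, which is L ⇒ W
n=20: can move to 14, which is L ⇒ W
n=21: can move to 15, which is L ⇒ W
n=22: can move to 16, which is L ⇒ W
n=23: can move to 17, which is L ⇒ W
n=24: can move to 18, which is L ⇒ W
n=25: can move to 18, which is L ⇒ W
n=26: moves to 20(W), 19(W); every one is W ⇒ L
n=27: moves to 21(W), 20(W); every one is W ⇒ L
n=28: moves to 22(W), 21(W); every one is W ⇒ L
n=29: moves to 23(W), 22(W); every one is W ⇒ L
n=30: moves to 24(W), 23(W); every one is W ⇒ L
n=31: moves to 25(W), 24(W); every one is W ⇒ L
n=32: can move to 26, which is L ⇒ W
n=33: can move to 27, which is L ⇒ W
n=34: can move to 28, which is L ⇒ W
n=35: can move to 29, which is L ⇒ W
n=36: can move to 30, which is L ⇒ W
n=37: can move to 31, which is L ⇒ W
n=38: can move to 31, which is L ⇒ W
n=39: moves to 33(W), 32(W); every one is W ⇒ L
n=40: moves to 34(W), 33(W); every one is W ⇒ L
n=41: moves to 35(W), 34(W); every one is W ⇒ L
n=42: moves to 36(W), 35(W); every one is W ⇒ L
n=43: moves to 37(W), 36(W); every one is W ⇒ L
n=44: moves to 38(W), 37(W); every one is W ⇒ L
The losing starting values of n are exactly the entries labelled L in this table (24 of them).

0, 1, 2, 3, 4, 5, 13, 14, 15, 16, 17, 18, 26, 27, 28, 29, 30, 31, 39, 40, 41, 42, 43, 44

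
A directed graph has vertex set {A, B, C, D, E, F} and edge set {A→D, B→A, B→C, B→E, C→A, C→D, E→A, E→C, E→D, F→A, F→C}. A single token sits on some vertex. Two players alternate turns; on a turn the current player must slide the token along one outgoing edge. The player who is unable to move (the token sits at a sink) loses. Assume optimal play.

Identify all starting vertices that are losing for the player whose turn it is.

Positions with no move are L. A position that does have a move is losing for the player to move precisely when every available move leads to a winning position for the opponent. Fill in the labels:
Every edge goes from a vertex to one that appears earlier in the order D, A, C, E, B, F, so processing vertices in that order labels each vertex after all of its successors.
D: no outgoing edge → L
A: →D(L), so W
C: →D(L), so W
E: →D(L), so W
B: →E(W), C(W), A(W) — all W, so L
F: →C(W), A(W) — all W, so L
Reading off the rows marked L gives the requested list; there are 3 such vertices.

B, D, F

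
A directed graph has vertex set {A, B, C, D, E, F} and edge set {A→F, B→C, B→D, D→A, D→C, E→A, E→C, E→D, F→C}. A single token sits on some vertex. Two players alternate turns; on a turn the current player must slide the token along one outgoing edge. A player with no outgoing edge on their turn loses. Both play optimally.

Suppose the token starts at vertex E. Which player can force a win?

The first player wins.

Classify positions by backward induction: terminal positions (no move available) are L. From any other position, the mover wins iff some move reaches an L.
Every edge goes from a vertex to one that appears earlier in the order C, F, A, D, E, B, so processing vertices in that order labels each vertex after all of its successors.
C: no outgoing edge → L
F: W (go to C, an L position)
A: L (sole option F(W) is W)
D: W (go to A, an L position)
E: W (go to A, an L position)
B: W (go to C, an L position)
From E the player to move can move to A, reaching an L position.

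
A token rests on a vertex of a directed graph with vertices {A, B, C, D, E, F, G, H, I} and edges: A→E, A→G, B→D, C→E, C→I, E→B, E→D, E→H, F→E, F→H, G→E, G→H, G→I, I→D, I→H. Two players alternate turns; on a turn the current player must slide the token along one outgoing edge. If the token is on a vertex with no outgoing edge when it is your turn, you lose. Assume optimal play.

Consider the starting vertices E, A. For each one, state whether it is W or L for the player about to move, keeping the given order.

E: W, A: L

Positions with no move are L. A position that does have a move is losing for the player to move precisely when every available move leads to a winning position for the opponent. Fill in the labels:
Every edge goes from a vertex to one that appears earlier in the order D, H, B, I, E, F, G, A, C, so processing vertices in that order labels each vertex after all of its successors.
D: no outgoing edge → L
H: no outgoing edge → L
B: can move to D, which is L ⇒ W
I: can move to H, which is L ⇒ W
E: can move to H, which is L ⇒ W
F: can move to H, which is L ⇒ W
G: can move to H, which is L ⇒ W
A: moves to G(W), E(W); every one is W ⇒ L
C: moves to E(W), I(W); every one is W ⇒ L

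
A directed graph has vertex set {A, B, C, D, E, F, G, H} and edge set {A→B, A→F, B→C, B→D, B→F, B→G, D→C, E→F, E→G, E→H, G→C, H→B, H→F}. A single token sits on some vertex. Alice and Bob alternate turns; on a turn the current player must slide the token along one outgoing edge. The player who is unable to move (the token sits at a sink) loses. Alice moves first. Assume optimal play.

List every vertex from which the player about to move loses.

Positions with no move are L. A position that does have a move is losing for the player to move precisely when every available move leads to a winning position for the opponent. Fill in the labels:
Every edge goes from a vertex to one that appears earlier in the order C, F, G, D, B, A, H, E, so processing vertices in that order labels each vertex after all of its successors.
C: no outgoing edge → L
F: no outgoing edge → L
G: →C(L), so W
D: →C(L), so W
B: →F(L), so W
A: →F(L), so W
H: →F(L), so W
E: →F(L), so W
Reading off the rows marked L gives the requested list; there are 2 such vertices.

C, F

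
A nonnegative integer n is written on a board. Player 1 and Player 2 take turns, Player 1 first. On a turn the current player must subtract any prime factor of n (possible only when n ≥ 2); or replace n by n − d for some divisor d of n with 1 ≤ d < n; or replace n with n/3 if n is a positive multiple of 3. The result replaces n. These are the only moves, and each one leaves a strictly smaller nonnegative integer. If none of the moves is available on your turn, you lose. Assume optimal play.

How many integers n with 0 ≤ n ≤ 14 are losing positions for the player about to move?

Work bottom-up. With no move the player to move loses. Otherwise the position is W if at least one move leads to an L position for the opponent, and L if every move leads to a W.
n=0: no move → L
n=1: no move → L
n=2: →0(L), so W
n=3: →0(L), so W
n=4: →2(W), 3(W) — all W, so L
n=5: →0(L), so W
n=6: →4(L), so W
n=7: →0(L), so W
n=8: →4(L), so W
n=9: →3(W), 6(W), 8(W) — all W, so L
n=10: →9(L), so W
n=11: →0(L), so W
n=12: →4(L), so W
n=13: →0(L), so W
n=14: →7(W), 12(W), 13(W) — all W, so L
L entries with 0 ≤ n ≤ 14: n = 0, 1, 4, 9, 14; that makes 5.

5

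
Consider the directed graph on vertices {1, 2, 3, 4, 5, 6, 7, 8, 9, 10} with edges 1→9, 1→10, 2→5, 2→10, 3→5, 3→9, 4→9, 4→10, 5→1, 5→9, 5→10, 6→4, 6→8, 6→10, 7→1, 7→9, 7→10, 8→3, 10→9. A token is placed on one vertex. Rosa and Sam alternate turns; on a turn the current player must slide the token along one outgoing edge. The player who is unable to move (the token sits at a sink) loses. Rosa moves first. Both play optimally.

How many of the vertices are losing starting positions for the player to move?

3

Label each position W (a win for the player to move) or L (a loss). A position with no legal move is L; any other position is W exactly when some move reaches an L, and L when every move reaches a W.
Every edge goes from a vertex to one that appears earlier in the order 9, 10, 1, 4, 5, 3, 8, 6, 2, 7, so processing vertices in that order labels each vertex after all of its successors.
9: no outgoing edge → L
10: →9(L), so W
1: →9(L), so W
4: →9(L), so W
5: →9(L), so W
3: →9(L), so W
8: →3(W) only, which is W, so L
6: →8(L), so W
2: →5(W), 10(W) — all W, so L
7: →9(L), so W
The L vertices are 2, 8, 9; that is 3 in all.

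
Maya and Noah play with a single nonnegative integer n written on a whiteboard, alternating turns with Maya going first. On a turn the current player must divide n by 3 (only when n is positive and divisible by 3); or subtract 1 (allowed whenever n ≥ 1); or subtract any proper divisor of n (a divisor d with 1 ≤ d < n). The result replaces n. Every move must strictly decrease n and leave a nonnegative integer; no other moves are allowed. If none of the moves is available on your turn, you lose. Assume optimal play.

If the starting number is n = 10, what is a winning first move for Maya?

Move to 5.

Positions with no move are L. A position that does have a move is losing for the player to move precisely when every available move leads to a winning position for the opponent. Fill in the labels:
n=0: no move → L
n=1: can move to 0, which is L ⇒ W
n=2: the only move is to 1(W), a W ⇒ L
n=3: can move to 2, which is L ⇒ W
n=4: can move to 2, which is L ⇒ W
n=5: the only move is to 4(W), a W ⇒ L
n=6: can move to 2, which is L ⇒ W
n=7: the only move is to 6(W), a W ⇒ L
n=8: can move to 7, which is L ⇒ W
n=9: moves to 3(W), 6(W), 8(W); every one is W ⇒ L
n=10: can move to 5, which is L ⇒ W
From 10, the L positions reachable in one move are: 5, 9. Any move reaching one of these is winning.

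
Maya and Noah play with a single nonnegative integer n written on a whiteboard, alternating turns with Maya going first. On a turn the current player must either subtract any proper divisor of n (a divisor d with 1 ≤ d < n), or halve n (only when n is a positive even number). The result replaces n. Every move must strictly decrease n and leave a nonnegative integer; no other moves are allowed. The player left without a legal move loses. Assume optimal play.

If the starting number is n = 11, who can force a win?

Noah wins.

Build the W/L table. Terminal = L. A non-terminal position is W if it has a move to some L; otherwise it is L.
n=0: no move → L
n=1: no move → L
n=2: reaches L-position 1 → W
n=3: only reaches 2(W), which is W → L
n=4: reaches L-position 3 → W
n=5: only reaches 4(W), which is W → L
n=6: reaches L-position 3 → W
n=7: only reaches 6(W), which is W → L
n=8: reaches L-position 7 → W
n=9: only reaches 6(W), 8(W), all W → L
n=10: reaches L-position 5 → W
n=11: only reaches 10(W), which is W → L
The starting position 11 is L: whatever Maya does, the opponent receives a W position.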